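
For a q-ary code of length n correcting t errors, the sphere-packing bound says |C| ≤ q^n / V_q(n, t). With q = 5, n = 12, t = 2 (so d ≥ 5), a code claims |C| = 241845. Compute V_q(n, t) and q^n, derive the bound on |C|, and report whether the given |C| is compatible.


V_q(n, t) = 1105, q^n = 244140625, Hamming bound = 220941, |C| = 241845 > bound (violated).

Step 1: Compute V_q(n, t) = Σ_{j=0}^2 C(n, j) (q−1)^j.
  j = 0: C(12,0)·(4)^0 = 1·1 = 1.
  j = 1: C(12,1)·(4)^1 = 12·4 = 48.
  j = 2: C(12,2)·(4)^2 = 66·16 = 1056.
  V_q(n, t) = 1 + 48 + 1056 = 1105.
Step 2: q^n = 5^12 = 244140625.
Step 3: Hamming bound ⌊q^n / V_q(n,t)⌋ = ⌊244140625/1105⌋ = 220941.
Step 4: Compare |C| = 241845 to 220941: violated.
The claimed |C| lies above the Hamming bound, so no 5-ary code of length 12 with d ≥ 5 can have 241845 codewords.


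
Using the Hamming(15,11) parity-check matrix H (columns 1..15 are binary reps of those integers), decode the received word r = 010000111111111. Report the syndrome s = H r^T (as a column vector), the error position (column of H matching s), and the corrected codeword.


s = (0, 1, 0, 1)^T, error position = 5, corrected codeword c = 010010111111111

Compute s = H r^T mod 2 one row at a time:
  s_1 = 1 + 1 + 1 + 1 + 1 + 1 + 1 + 1 = 8 ≡ 0 (mod 2).
  s_2 = 0 + 0 + 0 + 1 + 1 + 1 + 1 + 1 = 5 ≡ 1 (mod 2).
  s_3 = 1 + 0 + 0 + 1 + 1 + 1 + 1 + 1 = 6 ≡ 0 (mod 2).
  s_4 = 0 + 0 + 0 + 1 + 1 + 1 + 1 + 1 = 5 ≡ 1 (mod 2).
s = (0, 1, 0, 1)^T — this equals column 5 of H (binary 0101), so error is at position 5.
Correct: flip bit 5 of r = 010000111111111 to get c = 010010111111111.


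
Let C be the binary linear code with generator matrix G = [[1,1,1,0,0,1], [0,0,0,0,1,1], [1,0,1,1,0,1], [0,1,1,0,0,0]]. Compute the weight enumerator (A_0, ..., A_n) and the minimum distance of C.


Weight distribution: A_0 = 1, A_2 = 6, A_4 = 9. Minimum distance d = 2.

Enumerate all 2^4 = 16 messages m ∈ F_2^4.
For each, compute codeword c = mG in F_2^6, then tally its weight.
  m = 0000 → c = 000000, weight = 0.
  m = 1000 → c = 111001, weight = 4.
  m = 0100 → c = 000011, weight = 2.
  m = 1100 → c = 111010, weight = 4.
  m = 0010 → c = 101101, weight = 4.
  m = 1010 → c = 010100, weight = 2.
  m = 0110 → c = 101110, weight = 4.
  m = 1110 → c = 010111, weight = 4.
  m = 0001 → c = 011000, weight = 2.
  m = 1001 → c = 100001, weight = 2.
  m = 0101 → c = 011011, weight = 4.
  m = 1101 → c = 100010, weight = 2.
  m = 0011 → c = 110101, weight = 4.
  m = 1011 → c = 001100, weight = 2.
  m = 0111 → c = 110110, weight = 4.
  m = 1111 → c = 001111, weight = 4.
Tally weights:
  weight 0: 1 codewords.
  weight 2: 6 codewords.
  weight 4: 9 codewords.
Minimum distance d = smallest w > 0 with A_w > 0 = 2.
Sanity: Σ A_w = 16 = 2^4 = 16 ✓.


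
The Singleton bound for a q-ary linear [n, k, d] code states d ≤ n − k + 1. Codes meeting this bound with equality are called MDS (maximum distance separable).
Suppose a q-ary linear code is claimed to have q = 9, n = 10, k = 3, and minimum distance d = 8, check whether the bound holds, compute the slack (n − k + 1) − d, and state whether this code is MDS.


Singleton RHS = n − k + 1 = 8, slack = 0, bound satisfied, MDS.

Singleton bound: d ≤ n − k + 1.
Here n = 10, k = 3, so n − k + 1 = 8.
Given d = 8, check d ≤ 8: YES.
Slack = (n − k + 1) − d = 0.
The code is MDS (slack = 0).
Description: the claimed parameters are [10, 3, 8]_9; such a code would be MDS (meets Singleton bound).


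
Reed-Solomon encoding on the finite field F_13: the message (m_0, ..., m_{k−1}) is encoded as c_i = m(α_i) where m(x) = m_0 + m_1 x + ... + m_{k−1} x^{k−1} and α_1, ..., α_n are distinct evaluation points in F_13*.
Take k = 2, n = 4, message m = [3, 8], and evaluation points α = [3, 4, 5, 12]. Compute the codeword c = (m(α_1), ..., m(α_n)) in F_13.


c = [1, 9, 4, 8]

Message polynomial: m(x) = 3 + 8·x (mod 13).
For each evaluation point α_i, compute m(α_i) mod 13:
  α_1 = 3: Horner steps 8 → 1, so m(3) = 1.
  α_2 = 4: Horner steps 8 → 9, so m(4) = 9.
  α_3 = 5: Horner steps 8 → 4, so m(5) = 4.
  α_4 = 12: Horner steps 8 → 8, so m(12) = 8.
Codeword c = [1, 9, 4, 8] ∈ F_13^4.


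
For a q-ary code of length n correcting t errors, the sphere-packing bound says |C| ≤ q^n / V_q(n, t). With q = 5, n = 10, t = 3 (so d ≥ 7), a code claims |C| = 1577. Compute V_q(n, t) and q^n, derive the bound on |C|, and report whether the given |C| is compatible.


V_q(n, t) = 8441, q^n = 9765625, Hamming bound = 1156, |C| = 1577 > bound (violated).

Step 1: Compute V_q(n, t) = Σ_{j=0}^3 C(n, j) (q−1)^j.
  j = 0: C(10,0)·(4)^0 = 1·1 = 1.
  j = 1: C(10,1)·(4)^1 = 10·4 = 40.
  j = 2: C(10,2)·(4)^2 = 45·16 = 720.
  j = 3: C(10,3)·(4)^3 = 120·64 = 7680.
  V_q(n, t) = 1 + 40 + 720 + 7680 = 8441.
Step 2: q^n = 5^10 = 9765625.
Step 3: Hamming bound ⌊q^n / V_q(n,t)⌋ = ⌊9765625/8441⌋ = 1156.
Step 4: Compare |C| = 1577 to 1156: violated.
The claimed |C| lies above the Hamming bound, so no 5-ary code of length 10 with d ≥ 7 can have 1577 codewords.


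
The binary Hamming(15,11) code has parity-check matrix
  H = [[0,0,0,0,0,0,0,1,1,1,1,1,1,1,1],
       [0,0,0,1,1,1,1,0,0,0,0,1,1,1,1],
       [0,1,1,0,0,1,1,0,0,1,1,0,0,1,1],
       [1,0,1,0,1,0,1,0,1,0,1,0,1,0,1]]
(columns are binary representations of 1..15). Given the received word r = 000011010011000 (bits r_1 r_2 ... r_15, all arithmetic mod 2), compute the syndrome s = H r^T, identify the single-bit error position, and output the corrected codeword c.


s = (1, 1, 0, 0)^T, error position = 12, corrected codeword c = 000011010010000

Compute s = H r^T mod 2 one row at a time:
  s_1 = 1 + 0 + 0 + 1 + 1 + 0 + 0 + 0 = 3 ≡ 1 (mod 2).
  s_2 = 0 + 1 + 1 + 0 + 1 + 0 + 0 + 0 = 3 ≡ 1 (mod 2).
  s_3 = 0 + 0 + 1 + 0 + 0 + 1 + 0 + 0 = 2 ≡ 0 (mod 2).
  s_4 = 0 + 0 + 1 + 0 + 0 + 1 + 0 + 0 = 2 ≡ 0 (mod 2).
s = (1, 1, 0, 0)^T — this equals column 12 of H (binary 1100), so error is at position 12.
Correct: flip bit 12 of r = 000011010011000 to get c = 000011010010000.


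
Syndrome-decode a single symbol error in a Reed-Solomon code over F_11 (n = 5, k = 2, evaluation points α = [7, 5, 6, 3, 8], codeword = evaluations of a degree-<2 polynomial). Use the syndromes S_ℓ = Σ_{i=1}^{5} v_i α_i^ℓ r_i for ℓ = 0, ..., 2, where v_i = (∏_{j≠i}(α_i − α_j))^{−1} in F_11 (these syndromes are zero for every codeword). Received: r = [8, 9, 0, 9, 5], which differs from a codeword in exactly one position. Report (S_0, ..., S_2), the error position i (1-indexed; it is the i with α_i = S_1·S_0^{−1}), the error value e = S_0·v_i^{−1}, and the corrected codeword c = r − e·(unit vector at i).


S = (5, 3, 4), error at position 2, error magnitude e = 6, c = [8, 3, 0, 9, 5].

Step 1: column multipliers v_i = (∏_{j≠i}(α_i − α_j))^{−1} mod 11.
  i = 1 (α = 7): (7−5)(7−6)(7−3)(7−8) = 2·1·4·(−1) = −8 ≡ 3, so v_1 = 3^{−1} = 4 (mod 11).
  i = 2 (α = 5): (5−7)(5−6)(5−3)(5−8) = (−2)·(−1)·2·(−3) = −12 ≡ 10, so v_2 = 10^{−1} = 10 (mod 11).
  i = 3 (α = 6): (6−7)(6−5)(6−3)(6−8) = (−1)·1·3·(−2) = 6 ≡ 6, so v_3 = 6^{−1} = 2 (mod 11).
  i = 4 (α = 3): (3−7)(3−5)(3−6)(3−8) = (−4)·(−2)·(−3)·(−5) = 120 ≡ 10, so v_4 = 10^{−1} = 10 (mod 11).
  i = 5 (α = 8): (8−7)(8−5)(8−6)(8−3) = 1·3·2·5 = 30 ≡ 8, so v_5 = 8^{−1} = 7 (mod 11).
  v = [4, 10, 2, 10, 7].
Step 2: syndromes of r = [8, 9, 0, 9, 5] (all sums mod 11).
  S_0 = Σ v_i r_i = 4·8 + 10·9 + 2·0 + 10·9 + 7·5 = 247 ≡ 5.
  S_1 = Σ v_i α_i r_i = 4·7·8 + 10·5·9 + 2·6·0 + 10·3·9 + 7·8·5 = 1224 ≡ 3.
  α_i^2 mod 11 = [5, 3, 3, 9, 9].
  S_2 = Σ v_i α_i^2 r_i = 4·5·8 + 10·3·9 + 2·3·0 + 10·9·9 + 7·9·5 = 1555 ≡ 4.
  S = (5, 3, 4) ≠ 0, so r is not a codeword (an error is present).
Step 3: locate the error. For a single error e at position i, S_ℓ = v_i·e·α_i^ℓ, so α_err = S_1/S_0.
  S_0^{−1} = 5^{−1} = 9 (mod 11), so α_err = 3·9 = 27 ≡ 5 = α_2. Error position i = 2.
  Consistency check: S_2/S_1 = 4·4 = 16 ≡ 5 = α_err ✓ (single-error assumption holds).
Step 4: error magnitude e = S_0/v_2 = S_0·∏_{j≠2}(α_2 − α_j) = 5·10 = 50 ≡ 6 (mod 11).
Step 5: correct position 2: c_2 = r_2 − e = 9 − 6 ≡ 3 (mod 11). Hence c = [8, 3, 0, 9, 5].
  Check: interpolating c through the α_i gives m(x) = 7 + 8·x (degree < 2) with m(α_i) = c_i for every i, so c is indeed a codeword.


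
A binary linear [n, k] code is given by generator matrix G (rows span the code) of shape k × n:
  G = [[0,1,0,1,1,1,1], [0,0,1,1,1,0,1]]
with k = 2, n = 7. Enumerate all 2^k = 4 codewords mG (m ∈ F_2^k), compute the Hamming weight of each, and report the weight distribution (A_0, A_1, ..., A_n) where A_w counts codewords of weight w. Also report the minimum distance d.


Weight distribution: A_0 = 1, A_3 = 1, A_4 = 1, A_5 = 1. Minimum distance d = 3.

Enumerate all 2^2 = 4 messages m ∈ F_2^2.
For each, compute codeword c = mG in F_2^7, then tally its weight.
  m = 00 → c = 0000000, weight = 0.
  m = 10 → c = 0101111, weight = 5.
  m = 01 → c = 0011101, weight = 4.
  m = 11 → c = 0110010, weight = 3.
Tally weights:
  weight 0: 1 codewords.
  weight 3: 1 codewords.
  weight 4: 1 codewords.
  weight 5: 1 codewords.
Minimum distance d = smallest w > 0 with A_w > 0 = 3.
Sanity: Σ A_w = 4 = 2^2 = 4 ✓.


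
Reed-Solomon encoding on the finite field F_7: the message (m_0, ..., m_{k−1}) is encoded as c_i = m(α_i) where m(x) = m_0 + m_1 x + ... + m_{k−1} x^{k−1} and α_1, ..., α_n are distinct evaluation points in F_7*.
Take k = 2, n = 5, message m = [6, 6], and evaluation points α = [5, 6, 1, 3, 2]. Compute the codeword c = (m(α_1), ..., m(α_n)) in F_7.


c = [1, 0, 5, 3, 4]

Message polynomial: m(x) = 6 + 6·x (mod 7).
For each evaluation point α_i, compute m(α_i) mod 7:
  α_1 = 5: Horner steps 6 → 1, so m(5) = 1.
  α_2 = 6: Horner steps 6 → 0, so m(6) = 0.
  α_3 = 1: Horner steps 6 → 5, so m(1) = 5.
  α_4 = 3: Horner steps 6 → 3, so m(3) = 3.
  α_5 = 2: Horner steps 6 → 4, so m(2) = 4.
Codeword c = [1, 0, 5, 3, 4] ∈ F_7^5.


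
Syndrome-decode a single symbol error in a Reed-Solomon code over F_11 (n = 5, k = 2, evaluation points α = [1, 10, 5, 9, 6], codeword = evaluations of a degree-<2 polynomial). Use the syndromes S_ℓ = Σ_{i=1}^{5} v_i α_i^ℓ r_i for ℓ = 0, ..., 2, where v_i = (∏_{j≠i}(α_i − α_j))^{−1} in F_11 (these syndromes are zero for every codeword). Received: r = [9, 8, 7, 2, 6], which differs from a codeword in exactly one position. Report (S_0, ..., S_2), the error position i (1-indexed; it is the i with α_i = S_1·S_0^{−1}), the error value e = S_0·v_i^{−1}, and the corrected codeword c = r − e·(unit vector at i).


S = (5, 3, 4), error at position 3, error magnitude e = 7, c = [9, 8, 0, 2, 6].

Step 1: column multipliers v_i = (∏_{j≠i}(α_i − α_j))^{−1} mod 11.
  i = 1 (α = 1): (1−10)(1−5)(1−9)(1−6) = (−9)·(−4)·(−8)·(−5) = 1440 ≡ 10, so v_1 = 10^{−1} = 10 (mod 11).
  i = 2 (α = 10): (10−1)(10−5)(10−9)(10−6) = 9·5·1·4 = 180 ≡ 4, so v_2 = 4^{−1} = 3 (mod 11).
  i = 3 (α = 5): (5−1)(5−10)(5−9)(5−6) = 4·(−5)·(−4)·(−1) = −80 ≡ 8, so v_3 = 8^{−1} = 7 (mod 11).
  i = 4 (α = 9): (9−1)(9−10)(9−5)(9−6) = 8·(−1)·4·3 = −96 ≡ 3, so v_4 = 3^{−1} = 4 (mod 11).
  i = 5 (α = 6): (6−1)(6−10)(6−5)(6−9) = 5·(−4)·1·(−3) = 60 ≡ 5, so v_5 = 5^{−1} = 9 (mod 11).
  v = [10, 3, 7, 4, 9].
Step 2: syndromes of r = [9, 8, 7, 2, 6] (all sums mod 11).
  S_0 = Σ v_i r_i = 10·9 + 3·8 + 7·7 + 4·2 + 9·6 = 225 ≡ 5.
  S_1 = Σ v_i α_i r_i = 10·1·9 + 3·10·8 + 7·5·7 + 4·9·2 + 9·6·6 = 971 ≡ 3.
  α_i^2 mod 11 = [1, 1, 3, 4, 3].
  S_2 = Σ v_i α_i^2 r_i = 10·1·9 + 3·1·8 + 7·3·7 + 4·4·2 + 9·3·6 = 455 ≡ 4.
  S = (5, 3, 4) ≠ 0, so r is not a codeword (an error is present).
Step 3: locate the error. For a single error e at position i, S_ℓ = v_i·e·α_i^ℓ, so α_err = S_1/S_0.
  S_0^{−1} = 5^{−1} = 9 (mod 11), so α_err = 3·9 = 27 ≡ 5 = α_3. Error position i = 3.
  Consistency check: S_2/S_1 = 4·4 = 16 ≡ 5 = α_err ✓ (single-error assumption holds).
Step 4: error magnitude e = S_0/v_3 = S_0·∏_{j≠3}(α_3 − α_j) = 5·8 = 40 ≡ 7 (mod 11).
Step 5: correct position 3: c_3 = r_3 − e = 7 − 7 ≡ 0 (mod 11). Hence c = [9, 8, 0, 2, 6].
  Check: interpolating c through the α_i gives m(x) = 3 + 6·x (degree < 2) with m(α_i) = c_i for every i, so c is indeed a codeword.


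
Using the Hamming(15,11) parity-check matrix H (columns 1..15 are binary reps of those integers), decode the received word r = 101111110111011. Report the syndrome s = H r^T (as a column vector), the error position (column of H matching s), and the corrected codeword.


s = (0, 1, 1, 0)^T, error position = 6, corrected codeword c = 101110110111011

Compute s = H r^T mod 2 one row at a time:
  s_1 = 1 + 0 + 1 + 1 + 1 + 0 + 1 + 1 = 6 ≡ 0 (mod 2).
  s_2 = 1 + 1 + 1 + 1 + 1 + 0 + 1 + 1 = 7 ≡ 1 (mod 2).
  s_3 = 0 + 1 + 1 + 1 + 1 + 1 + 1 + 1 = 7 ≡ 1 (mod 2).
  s_4 = 1 + 1 + 1 + 1 + 0 + 1 + 0 + 1 = 6 ≡ 0 (mod 2).
s = (0, 1, 1, 0)^T — this equals column 6 of H (binary 0110), so error is at position 6.
Correct: flip bit 6 of r = 101111110111011 to get c = 101110110111011.


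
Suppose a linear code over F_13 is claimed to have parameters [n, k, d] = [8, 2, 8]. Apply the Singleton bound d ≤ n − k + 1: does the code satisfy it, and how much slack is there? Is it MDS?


Singleton RHS = n − k + 1 = 7, slack = -1, bound violated (no such code; not MDS).

Singleton bound: d ≤ n − k + 1.
Here n = 8, k = 2, so n − k + 1 = 7.
Given d = 8, check d ≤ 7: NO.
Slack = (n − k + 1) − d = -1.
The slack is negative: d = 8 exceeds n − k + 1 = 7 by 1, so the Singleton bound is violated and no linear [8, 2, 8]_13 code can exist. In particular it is not MDS (MDS requires d = n − k + 1 exactly).
Description: the claimed parameters are [8, 2, 8]_13; such a code would be impossible (violates the Singleton bound).


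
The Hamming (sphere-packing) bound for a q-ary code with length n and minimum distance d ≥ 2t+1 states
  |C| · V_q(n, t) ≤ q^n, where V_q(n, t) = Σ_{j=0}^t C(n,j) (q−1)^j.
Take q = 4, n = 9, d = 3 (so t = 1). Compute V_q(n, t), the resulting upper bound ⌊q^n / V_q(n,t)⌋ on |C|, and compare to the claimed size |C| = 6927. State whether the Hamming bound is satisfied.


V_q(n, t) = 28, q^n = 262144, Hamming bound = 9362, |C| = 6927 ≤ bound (satisfied).

Step 1: Compute V_q(n, t) = Σ_{j=0}^1 C(n, j) (q−1)^j.
  j = 0: C(9,0)·(3)^0 = 1·1 = 1.
  j = 1: C(9,1)·(3)^1 = 9·3 = 27.
  V_q(n, t) = 1 + 27 = 28.
Step 2: q^n = 4^9 = 262144.
Step 3: Hamming bound ⌊q^n / V_q(n,t)⌋ = ⌊262144/28⌋ = 9362.
Step 4: Compare |C| = 6927 to 9362: satisfied.
The claimed |C| lies below the Hamming bound.


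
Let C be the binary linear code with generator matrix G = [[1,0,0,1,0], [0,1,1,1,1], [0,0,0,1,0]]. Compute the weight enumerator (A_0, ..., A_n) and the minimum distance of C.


Weight distribution: A_0 = 1, A_1 = 2, A_2 = 1, A_3 = 1, A_4 = 2, A_5 = 1. Minimum distance d = 1.

Enumerate all 2^3 = 8 messages m ∈ F_2^3.
For each, compute codeword c = mG in F_2^5, then tally its weight.
  m = 000 → c = 00000, weight = 0.
  m = 100 → c = 10010, weight = 2.
  m = 010 → c = 01111, weight = 4.
  m = 110 → c = 11101, weight = 4.
  m = 001 → c = 00010, weight = 1.
  m = 101 → c = 10000, weight = 1.
  m = 011 → c = 01101, weight = 3.
  m = 111 → c = 11111, weight = 5.
Tally weights:
  weight 0: 1 codewords.
  weight 1: 2 codewords.
  weight 2: 1 codewords.
  weight 3: 1 codewords.
  weight 4: 2 codewords.
  weight 5: 1 codewords.
Minimum distance d = smallest w > 0 with A_w > 0 = 1.
Sanity: Σ A_w = 8 = 2^3 = 8 ✓.


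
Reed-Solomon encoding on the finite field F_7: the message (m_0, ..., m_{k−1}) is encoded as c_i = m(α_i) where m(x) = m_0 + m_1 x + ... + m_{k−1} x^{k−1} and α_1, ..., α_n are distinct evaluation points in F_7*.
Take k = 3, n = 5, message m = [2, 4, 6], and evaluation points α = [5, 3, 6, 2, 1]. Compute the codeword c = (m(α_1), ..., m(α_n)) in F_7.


c = [4, 5, 4, 6, 5]

Message polynomial: m(x) = 2 + 4·x + 6·x^2 (mod 7).
For each evaluation point α_i, compute m(α_i) mod 7:
  α_1 = 5: Horner steps 6 → 6 → 4, so m(5) = 4.
  α_2 = 3: Horner steps 6 → 1 → 5, so m(3) = 5.
  α_3 = 6: Horner steps 6 → 5 → 4, so m(6) = 4.
  α_4 = 2: Horner steps 6 → 2 → 6, so m(2) = 6.
  α_5 = 1: Horner steps 6 → 3 → 5, so m(1) = 5.
Codeword c = [4, 5, 4, 6, 5] ∈ F_7^5.


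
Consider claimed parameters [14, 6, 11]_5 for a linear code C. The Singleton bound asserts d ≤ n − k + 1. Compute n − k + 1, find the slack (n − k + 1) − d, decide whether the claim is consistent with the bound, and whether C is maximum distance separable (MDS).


Singleton RHS = n − k + 1 = 9, slack = -2, bound violated (no such code; not MDS).

Singleton bound: d ≤ n − k + 1.
Here n = 14, k = 6, so n − k + 1 = 9.
Given d = 11, check d ≤ 9: NO.
Slack = (n − k + 1) − d = -2.
The slack is negative: d = 11 exceeds n − k + 1 = 9 by 2, so the Singleton bound is violated and no linear [14, 6, 11]_5 code can exist. In particular it is not MDS (MDS requires d = n − k + 1 exactly).
Description: the claimed parameters are [14, 6, 11]_5; such a code would be impossible (violates the Singleton bound).


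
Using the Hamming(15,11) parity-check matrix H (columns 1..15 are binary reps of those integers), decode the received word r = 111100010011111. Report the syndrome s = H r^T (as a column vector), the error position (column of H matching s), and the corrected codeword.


s = (0, 1, 1, 1)^T, error position = 7, corrected codeword c = 111100110011111

Compute s = H r^T mod 2 one row at a time:
  s_1 = 1 + 0 + 0 + 1 + 1 + 1 + 1 + 1 = 6 ≡ 0 (mod 2).
  s_2 = 1 + 0 + 0 + 0 + 1 + 1 + 1 + 1 = 5 ≡ 1 (mod 2).
  s_3 = 1 + 1 + 0 + 0 + 0 + 1 + 1 + 1 = 5 ≡ 1 (mod 2).
  s_4 = 1 + 1 + 0 + 0 + 0 + 1 + 1 + 1 = 5 ≡ 1 (mod 2).
s = (0, 1, 1, 1)^T — this equals column 7 of H (binary 0111), so error is at position 7.
Correct: flip bit 7 of r = 111100010011111 to get c = 111100110011111.


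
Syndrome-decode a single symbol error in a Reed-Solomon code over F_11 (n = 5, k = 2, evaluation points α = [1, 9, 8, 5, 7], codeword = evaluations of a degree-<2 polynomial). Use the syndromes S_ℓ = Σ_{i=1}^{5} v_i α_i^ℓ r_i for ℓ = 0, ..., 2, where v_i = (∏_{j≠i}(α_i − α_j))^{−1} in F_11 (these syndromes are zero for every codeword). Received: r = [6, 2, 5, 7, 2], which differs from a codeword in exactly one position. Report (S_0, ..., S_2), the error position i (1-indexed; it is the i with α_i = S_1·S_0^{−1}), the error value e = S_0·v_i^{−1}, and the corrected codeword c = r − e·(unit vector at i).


S = (3, 5, 1), error at position 2, error magnitude e = 5, c = [6, 8, 5, 7, 2].

Step 1: column multipliers v_i = (∏_{j≠i}(α_i − α_j))^{−1} mod 11.
  i = 1 (α = 1): (1−9)(1−8)(1−5)(1−7) = (−8)·(−7)·(−4)·(−6) = 1344 ≡ 2, so v_1 = 2^{−1} = 6 (mod 11).
  i = 2 (α = 9): (9−1)(9−8)(9−5)(9−7) = 8·1·4·2 = 64 ≡ 9, so v_2 = 9^{−1} = 5 (mod 11).
  i = 3 (α = 8): (8−1)(8−9)(8−5)(8−7) = 7·(−1)·3·1 = −21 ≡ 1, so v_3 = 1^{−1} = 1 (mod 11).
  i = 4 (α = 5): (5−1)(5−9)(5−8)(5−7) = 4·(−4)·(−3)·(−2) = −96 ≡ 3, so v_4 = 3^{−1} = 4 (mod 11).
  i = 5 (α = 7): (7−1)(7−9)(7−8)(7−5) = 6·(−2)·(−1)·2 = 24 ≡ 2, so v_5 = 2^{−1} = 6 (mod 11).
  v = [6, 5, 1, 4, 6].
Step 2: syndromes of r = [6, 2, 5, 7, 2] (all sums mod 11).
  S_0 = Σ v_i r_i = 6·6 + 5·2 + 1·5 + 4·7 + 6·2 = 91 ≡ 3.
  S_1 = Σ v_i α_i r_i = 6·1·6 + 5·9·2 + 1·8·5 + 4·5·7 + 6·7·2 = 390 ≡ 5.
  α_i^2 mod 11 = [1, 4, 9, 3, 5].
  S_2 = Σ v_i α_i^2 r_i = 6·1·6 + 5·4·2 + 1·9·5 + 4·3·7 + 6·5·2 = 265 ≡ 1.
  S = (3, 5, 1) ≠ 0, so r is not a codeword (an error is present).
Step 3: locate the error. For a single error e at position i, S_ℓ = v_i·e·α_i^ℓ, so α_err = S_1/S_0.
  S_0^{−1} = 3^{−1} = 4 (mod 11), so α_err = 5·4 = 20 ≡ 9 = α_2. Error position i = 2.
  Consistency check: S_2/S_1 = 1·9 = 9 ≡ 9 = α_err ✓ (single-error assumption holds).
Step 4: error magnitude e = S_0/v_2 = S_0·∏_{j≠2}(α_2 − α_j) = 3·9 = 27 ≡ 5 (mod 11).
Step 5: correct position 2: c_2 = r_2 − e = 2 − 5 ≡ 8 (mod 11). Hence c = [6, 8, 5, 7, 2].
  Check: interpolating c through the α_i gives m(x) = 3 + 3·x (degree < 2) with m(α_i) = c_i for every i, so c is indeed a codeword.


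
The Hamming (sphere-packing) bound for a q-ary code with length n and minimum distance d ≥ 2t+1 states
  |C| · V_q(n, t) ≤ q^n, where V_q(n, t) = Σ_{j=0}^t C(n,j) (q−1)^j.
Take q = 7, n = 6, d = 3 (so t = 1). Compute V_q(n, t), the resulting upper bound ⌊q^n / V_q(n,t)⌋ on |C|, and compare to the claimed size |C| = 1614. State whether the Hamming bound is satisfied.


V_q(n, t) = 37, q^n = 117649, Hamming bound = 3179, |C| = 1614 ≤ bound (satisfied).

Step 1: Compute V_q(n, t) = Σ_{j=0}^1 C(n, j) (q−1)^j.
  j = 0: C(6,0)·(6)^0 = 1·1 = 1.
  j = 1: C(6,1)·(6)^1 = 6·6 = 36.
  V_q(n, t) = 1 + 36 = 37.
Step 2: q^n = 7^6 = 117649.
Step 3: Hamming bound ⌊q^n / V_q(n,t)⌋ = ⌊117649/37⌋ = 3179.
Step 4: Compare |C| = 1614 to 3179: satisfied.
The claimed |C| lies below the Hamming bound.


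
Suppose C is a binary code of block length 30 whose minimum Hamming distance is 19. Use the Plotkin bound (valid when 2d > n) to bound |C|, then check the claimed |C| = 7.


Plotkin bound M ≤ 4; given |C| = 7 > bound (violated).

Check applicability: 2d = 38, n = 30.
2d − n = 8 > 0, so Plotkin applies.
Compute d/(2d−n) = 19/8 ≈ 2.3750.
⌊d/(2d−n)⌋ = 2.
Plotkin bound: M ≤ 2·2 = 4.
Given |C| = 7, check: VIOLATED.
This |C| is above the Plotkin bound, so no binary code with n = 30, d = 19 and 7 codewords exists.


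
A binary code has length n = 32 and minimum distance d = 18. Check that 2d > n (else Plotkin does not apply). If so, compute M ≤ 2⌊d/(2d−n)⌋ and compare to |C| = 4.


Plotkin bound M ≤ 8; given |C| = 4 ≤ bound (satisfied).

Check applicability: 2d = 36, n = 32.
2d − n = 4 > 0, so Plotkin applies.
Compute d/(2d−n) = 18/4 ≈ 4.5000.
⌊d/(2d−n)⌋ = 4.
Plotkin bound: M ≤ 2·4 = 8.
Given |C| = 4, check: satisfied.
This |C| is below the Plotkin bound.


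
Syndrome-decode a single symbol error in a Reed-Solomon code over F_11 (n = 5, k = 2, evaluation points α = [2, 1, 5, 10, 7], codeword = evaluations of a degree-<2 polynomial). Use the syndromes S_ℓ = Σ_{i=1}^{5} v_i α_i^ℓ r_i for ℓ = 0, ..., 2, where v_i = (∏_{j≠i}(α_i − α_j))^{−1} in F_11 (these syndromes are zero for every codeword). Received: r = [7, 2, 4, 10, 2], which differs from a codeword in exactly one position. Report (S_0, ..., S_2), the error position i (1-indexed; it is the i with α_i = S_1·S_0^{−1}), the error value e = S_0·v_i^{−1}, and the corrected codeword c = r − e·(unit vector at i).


S = (7, 7, 7), error at position 2, error magnitude e = 5, c = [7, 8, 4, 10, 2].

Step 1: column multipliers v_i = (∏_{j≠i}(α_i − α_j))^{−1} mod 11.
  i = 1 (α = 2): (2−1)(2−5)(2−10)(2−7) = 1·(−3)·(−8)·(−5) = −120 ≡ 1, so v_1 = 1^{−1} = 1 (mod 11).
  i = 2 (α = 1): (1−2)(1−5)(1−10)(1−7) = (−1)·(−4)·(−9)·(−6) = 216 ≡ 7, so v_2 = 7^{−1} = 8 (mod 11).
  i = 3 (α = 5): (5−2)(5−1)(5−10)(5−7) = 3·4·(−5)·(−2) = 120 ≡ 10, so v_3 = 10^{−1} = 10 (mod 11).
  i = 4 (α = 10): (10−2)(10−1)(10−5)(10−7) = 8·9·5·3 = 1080 ≡ 2, so v_4 = 2^{−1} = 6 (mod 11).
  i = 5 (α = 7): (7−2)(7−1)(7−5)(7−10) = 5·6·2·(−3) = −180 ≡ 7, so v_5 = 7^{−1} = 8 (mod 11).
  v = [1, 8, 10, 6, 8].
Step 2: syndromes of r = [7, 2, 4, 10, 2] (all sums mod 11).
  S_0 = Σ v_i r_i = 1·7 + 8·2 + 10·4 + 6·10 + 8·2 = 139 ≡ 7.
  S_1 = Σ v_i α_i r_i = 1·2·7 + 8·1·2 + 10·5·4 + 6·10·10 + 8·7·2 = 942 ≡ 7.
  α_i^2 mod 11 = [4, 1, 3, 1, 5].
  S_2 = Σ v_i α_i^2 r_i = 1·4·7 + 8·1·2 + 10·3·4 + 6·1·10 + 8·5·2 = 304 ≡ 7.
  S = (7, 7, 7) ≠ 0, so r is not a codeword (an error is present).
Step 3: locate the error. For a single error e at position i, S_ℓ = v_i·e·α_i^ℓ, so α_err = S_1/S_0.
  S_0^{−1} = 7^{−1} = 8 (mod 11), so α_err = 7·8 = 56 ≡ 1 = α_2. Error position i = 2.
  Consistency check: S_2/S_1 = 7·8 = 56 ≡ 1 = α_err ✓ (single-error assumption holds).
Step 4: error magnitude e = S_0/v_2 = S_0·∏_{j≠2}(α_2 − α_j) = 7·7 = 49 ≡ 5 (mod 11).
Step 5: correct position 2: c_2 = r_2 − e = 2 − 5 ≡ 8 (mod 11). Hence c = [7, 8, 4, 10, 2].
  Check: interpolating c through the α_i gives m(x) = 9 + 10·x (degree < 2) with m(α_i) = c_i for every i, so c is indeed a codeword.


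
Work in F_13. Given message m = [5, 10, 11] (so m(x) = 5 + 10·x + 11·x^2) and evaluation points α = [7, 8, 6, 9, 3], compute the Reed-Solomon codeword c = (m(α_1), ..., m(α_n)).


c = [3, 9, 6, 11, 4]

Message polynomial: m(x) = 5 + 10·x + 11·x^2 (mod 13).
For each evaluation point α_i, compute m(α_i) mod 13:
  α_1 = 7: Horner steps 11 → 9 → 3, so m(7) = 3.
  α_2 = 8: Horner steps 11 → 7 → 9, so m(8) = 9.
  α_3 = 6: Horner steps 11 → 11 → 6, so m(6) = 6.
  α_4 = 9: Horner steps 11 → 5 → 11, so m(9) = 11.
  α_5 = 3: Horner steps 11 → 4 → 4, so m(3) = 4.
Codeword c = [3, 9, 6, 11, 4] ∈ F_13^5.


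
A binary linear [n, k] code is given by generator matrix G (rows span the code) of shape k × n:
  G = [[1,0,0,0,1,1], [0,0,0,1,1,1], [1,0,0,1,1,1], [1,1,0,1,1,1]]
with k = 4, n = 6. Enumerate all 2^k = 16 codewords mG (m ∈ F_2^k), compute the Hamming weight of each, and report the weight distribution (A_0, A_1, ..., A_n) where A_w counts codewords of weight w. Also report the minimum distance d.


Weight distribution: A_0 = 1, A_1 = 3, A_2 = 4, A_3 = 4, A_4 = 3, A_5 = 1. Minimum distance d = 1.

Enumerate all 2^4 = 16 messages m ∈ F_2^4.
For each, compute codeword c = mG in F_2^6, then tally its weight.
  m = 0000 → c = 000000, weight = 0.
  m = 1000 → c = 100011, weight = 3.
  m = 0100 → c = 000111, weight = 3.
  m = 1100 → c = 100100, weight = 2.
  m = 0010 → c = 100111, weight = 4.
  m = 1010 → c = 000100, weight = 1.
  m = 0110 → c = 100000, weight = 1.
  m = 1110 → c = 000011, weight = 2.
  m = 0001 → c = 110111, weight = 5.
  m = 1001 → c = 010100, weight = 2.
  m = 0101 → c = 110000, weight = 2.
  m = 1101 → c = 010011, weight = 3.
  m = 0011 → c = 010000, weight = 1.
  m = 1011 → c = 110011, weight = 4.
  m = 0111 → c = 010111, weight = 4.
  m = 1111 → c = 110100, weight = 3.
Tally weights:
  weight 0: 1 codewords.
  weight 1: 3 codewords.
  weight 2: 4 codewords.
  weight 3: 4 codewords.
  weight 4: 3 codewords.
  weight 5: 1 codewords.
Minimum distance d = smallest w > 0 with A_w > 0 = 1.
Sanity: Σ A_w = 16 = 2^4 = 16 ✓.


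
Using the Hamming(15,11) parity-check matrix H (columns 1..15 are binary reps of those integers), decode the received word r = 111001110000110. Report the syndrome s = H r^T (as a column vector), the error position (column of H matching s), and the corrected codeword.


s = (1, 0, 1, 0)^T, error position = 10, corrected codeword c = 111001110100110

Compute s = H r^T mod 2 one row at a time:
  s_1 = 1 + 0 + 0 + 0 + 0 + 1 + 1 + 0 = 3 ≡ 1 (mod 2).
  s_2 = 0 + 0 + 1 + 1 + 0 + 1 + 1 + 0 = 4 ≡ 0 (mod 2).
  s_3 = 1 + 1 + 1 + 1 + 0 + 0 + 1 + 0 = 5 ≡ 1 (mod 2).
  s_4 = 1 + 1 + 0 + 1 + 0 + 0 + 1 + 0 = 4 ≡ 0 (mod 2).
s = (1, 0, 1, 0)^T — this equals column 10 of H (binary 1010), so error is at position 10.
Correct: flip bit 10 of r = 111001110000110 to get c = 111001110100110.


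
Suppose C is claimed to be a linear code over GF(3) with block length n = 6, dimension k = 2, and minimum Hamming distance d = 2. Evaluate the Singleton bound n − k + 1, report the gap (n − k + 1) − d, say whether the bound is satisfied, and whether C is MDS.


Singleton RHS = n − k + 1 = 5, slack = 3, bound satisfied, not MDS.

Singleton bound: d ≤ n − k + 1.
Here n = 6, k = 2, so n − k + 1 = 5.
Given d = 2, check d ≤ 5: YES.
Slack = (n − k + 1) − d = 3.
The code is NOT MDS (slack = 3 > 0).
Description: the claimed parameters are [6, 2, 2]_3; such a code would be non-MDS.


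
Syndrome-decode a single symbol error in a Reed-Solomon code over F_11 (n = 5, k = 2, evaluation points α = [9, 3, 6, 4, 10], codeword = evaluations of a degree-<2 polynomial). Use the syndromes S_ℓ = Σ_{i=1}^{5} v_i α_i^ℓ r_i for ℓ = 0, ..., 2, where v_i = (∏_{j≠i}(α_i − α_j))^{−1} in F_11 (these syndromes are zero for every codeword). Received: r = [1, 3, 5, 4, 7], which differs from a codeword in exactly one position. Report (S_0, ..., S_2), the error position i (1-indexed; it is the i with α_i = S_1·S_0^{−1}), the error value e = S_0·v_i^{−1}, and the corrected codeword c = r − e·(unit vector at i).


S = (1, 3, 9), error at position 2, error magnitude e = 5, c = [1, 9, 5, 4, 7].

Step 1: column multipliers v_i = (∏_{j≠i}(α_i − α_j))^{−1} mod 11.
  i = 1 (α = 9): (9−3)(9−6)(9−4)(9−10) = 6·3·5·(−1) = −90 ≡ 9, so v_1 = 9^{−1} = 5 (mod 11).
  i = 2 (α = 3): (3−9)(3−6)(3−4)(3−10) = (−6)·(−3)·(−1)·(−7) = 126 ≡ 5, so v_2 = 5^{−1} = 9 (mod 11).
  i = 3 (α = 6): (6−9)(6−3)(6−4)(6−10) = (−3)·3·2·(−4) = 72 ≡ 6, so v_3 = 6^{−1} = 2 (mod 11).
  i = 4 (α = 4): (4−9)(4−3)(4−6)(4−10) = (−5)·1·(−2)·(−6) = −60 ≡ 6, so v_4 = 6^{−1} = 2 (mod 11).
  i = 5 (α = 10): (10−9)(10−3)(10−6)(10−4) = 1·7·4·6 = 168 ≡ 3, so v_5 = 3^{−1} = 4 (mod 11).
  v = [5, 9, 2, 2, 4].
Step 2: syndromes of r = [1, 3, 5, 4, 7] (all sums mod 11).
  S_0 = Σ v_i r_i = 5·1 + 9·3 + 2·5 + 2·4 + 4·7 = 78 ≡ 1.
  S_1 = Σ v_i α_i r_i = 5·9·1 + 9·3·3 + 2·6·5 + 2·4·4 + 4·10·7 = 498 ≡ 3.
  α_i^2 mod 11 = [4, 9, 3, 5, 1].
  S_2 = Σ v_i α_i^2 r_i = 5·4·1 + 9·9·3 + 2·3·5 + 2·5·4 + 4·1·7 = 361 ≡ 9.
  S = (1, 3, 9) ≠ 0, so r is not a codeword (an error is present).
Step 3: locate the error. For a single error e at position i, S_ℓ = v_i·e·α_i^ℓ, so α_err = S_1/S_0.
  S_0^{−1} = 1^{−1} = 1 (mod 11), so α_err = 3·1 = 3 ≡ 3 = α_2. Error position i = 2.
  Consistency check: S_2/S_1 = 9·4 = 36 ≡ 3 = α_err ✓ (single-error assumption holds).
Step 4: error magnitude e = S_0/v_2 = S_0·∏_{j≠2}(α_2 − α_j) = 1·5 = 5 ≡ 5 (mod 11).
Step 5: correct position 2: c_2 = r_2 − e = 3 − 5 ≡ 9 (mod 11). Hence c = [1, 9, 5, 4, 7].
  Check: interpolating c through the α_i gives m(x) = 2 + 6·x (degree < 2) with m(α_i) = c_i for every i, so c is indeed a codeword.


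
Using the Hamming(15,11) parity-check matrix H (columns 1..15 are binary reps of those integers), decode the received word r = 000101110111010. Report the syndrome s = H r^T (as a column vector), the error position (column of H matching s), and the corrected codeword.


s = (1, 1, 1, 0)^T, error position = 14, corrected codeword c = 000101110111000

Compute s = H r^T mod 2 one row at a time:
  s_1 = 1 + 0 + 1 + 1 + 1 + 0 + 1 + 0 = 5 ≡ 1 (mod 2).
  s_2 = 1 + 0 + 1 + 1 + 1 + 0 + 1 + 0 = 5 ≡ 1 (mod 2).
  s_3 = 0 + 0 + 1 + 1 + 1 + 1 + 1 + 0 = 5 ≡ 1 (mod 2).
  s_4 = 0 + 0 + 0 + 1 + 0 + 1 + 0 + 0 = 2 ≡ 0 (mod 2).
s = (1, 1, 1, 0)^T — this equals column 14 of H (binary 1110), so error is at position 14.
Correct: flip bit 14 of r = 000101110111010 to get c = 000101110111000.


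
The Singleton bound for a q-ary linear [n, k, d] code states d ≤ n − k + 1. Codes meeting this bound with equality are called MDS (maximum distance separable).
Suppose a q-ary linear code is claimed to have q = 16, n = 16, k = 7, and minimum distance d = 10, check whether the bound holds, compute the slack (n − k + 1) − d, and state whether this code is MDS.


Singleton RHS = n − k + 1 = 10, slack = 0, bound satisfied, MDS.

Singleton bound: d ≤ n − k + 1.
Here n = 16, k = 7, so n − k + 1 = 10.
Given d = 10, check d ≤ 10: YES.
Slack = (n − k + 1) − d = 0.
The code is MDS (slack = 0).
Description: the claimed parameters are [16, 7, 10]_16; such a code would be MDS (meets Singleton bound).


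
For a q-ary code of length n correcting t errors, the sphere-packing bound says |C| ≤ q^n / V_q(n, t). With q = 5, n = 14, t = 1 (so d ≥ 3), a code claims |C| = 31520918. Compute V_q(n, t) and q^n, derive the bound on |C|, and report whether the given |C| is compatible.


V_q(n, t) = 57, q^n = 6103515625, Hamming bound = 107079221, |C| = 31520918 ≤ bound (satisfied).

Step 1: Compute V_q(n, t) = Σ_{j=0}^1 C(n, j) (q−1)^j.
  j = 0: C(14,0)·(4)^0 = 1·1 = 1.
  j = 1: C(14,1)·(4)^1 = 14·4 = 56.
  V_q(n, t) = 1 + 56 = 57.
Step 2: q^n = 5^14 = 6103515625.
Step 3: Hamming bound ⌊q^n / V_q(n,t)⌋ = ⌊6103515625/57⌋ = 107079221.
Step 4: Compare |C| = 31520918 to 107079221: satisfied.
The claimed |C| lies below the Hamming bound.


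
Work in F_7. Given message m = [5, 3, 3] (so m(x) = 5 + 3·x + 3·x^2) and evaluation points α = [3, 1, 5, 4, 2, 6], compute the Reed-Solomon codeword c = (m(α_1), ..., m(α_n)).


c = [6, 4, 4, 2, 2, 5]

Message polynomial: m(x) = 5 + 3·x + 3·x^2 (mod 7).
For each evaluation point α_i, compute m(α_i) mod 7:
  α_1 = 3: Horner steps 3 → 5 → 6, so m(3) = 6.
  α_2 = 1: Horner steps 3 → 6 → 4, so m(1) = 4.
  α_3 = 5: Horner steps 3 → 4 → 4, so m(5) = 4.
  α_4 = 4: Horner steps 3 → 1 → 2, so m(4) = 2.
  α_5 = 2: Horner steps 3 → 2 → 2, so m(2) = 2.
  α_6 = 6: Horner steps 3 → 0 → 5, so m(6) = 5.
Codeword c = [6, 4, 4, 2, 2, 5] ∈ F_7^6.


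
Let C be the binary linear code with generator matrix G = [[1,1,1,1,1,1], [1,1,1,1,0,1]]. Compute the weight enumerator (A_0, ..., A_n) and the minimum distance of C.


Weight distribution: A_0 = 1, A_1 = 1, A_5 = 1, A_6 = 1. Minimum distance d = 1.

Enumerate all 2^2 = 4 messages m ∈ F_2^2.
For each, compute codeword c = mG in F_2^6, then tally its weight.
  m = 00 → c = 000000, weight = 0.
  m = 10 → c = 111111, weight = 6.
  m = 01 → c = 111101, weight = 5.
  m = 11 → c = 000010, weight = 1.
Tally weights:
  weight 0: 1 codewords.
  weight 1: 1 codewords.
  weight 5: 1 codewords.
  weight 6: 1 codewords.
Minimum distance d = smallest w > 0 with A_w > 0 = 1.
Sanity: Σ A_w = 4 = 2^2 = 4 ✓.


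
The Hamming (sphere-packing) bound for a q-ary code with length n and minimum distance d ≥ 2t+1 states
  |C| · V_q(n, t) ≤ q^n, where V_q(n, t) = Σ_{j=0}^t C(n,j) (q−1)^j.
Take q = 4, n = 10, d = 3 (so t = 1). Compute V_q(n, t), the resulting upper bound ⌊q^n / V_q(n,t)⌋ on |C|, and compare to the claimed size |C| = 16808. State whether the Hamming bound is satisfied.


V_q(n, t) = 31, q^n = 1048576, Hamming bound = 33825, |C| = 16808 ≤ bound (satisfied).

Step 1: Compute V_q(n, t) = Σ_{j=0}^1 C(n, j) (q−1)^j.
  j = 0: C(10,0)·(3)^0 = 1·1 = 1.
  j = 1: C(10,1)·(3)^1 = 10·3 = 30.
  V_q(n, t) = 1 + 30 = 31.
Step 2: q^n = 4^10 = 1048576.
Step 3: Hamming bound ⌊q^n / V_q(n,t)⌋ = ⌊1048576/31⌋ = 33825.
Step 4: Compare |C| = 16808 to 33825: satisfied.
The claimed |C| lies below the Hamming bound.


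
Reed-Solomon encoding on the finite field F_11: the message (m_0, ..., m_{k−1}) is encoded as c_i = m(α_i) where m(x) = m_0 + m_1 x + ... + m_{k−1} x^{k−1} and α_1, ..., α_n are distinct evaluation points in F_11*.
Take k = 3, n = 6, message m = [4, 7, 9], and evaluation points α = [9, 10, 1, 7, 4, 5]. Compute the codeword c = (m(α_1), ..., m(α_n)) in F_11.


c = [4, 6, 9, 10, 0, 0]

Message polynomial: m(x) = 4 + 7·x + 9·x^2 (mod 11).
For each evaluation point α_i, compute m(α_i) mod 11:
  α_1 = 9: Horner steps 9 → 0 → 4, so m(9) = 4.
  α_2 = 10: Horner steps 9 → 9 → 6, so m(10) = 6.
  α_3 = 1: Horner steps 9 → 5 → 9, so m(1) = 9.
  α_4 = 7: Horner steps 9 → 4 → 10, so m(7) = 10.
  α_5 = 4: Horner steps 9 → 10 → 0, so m(4) = 0.
  α_6 = 5: Horner steps 9 → 8 → 0, so m(5) = 0.
Codeword c = [4, 6, 9, 10, 0, 0] ∈ F_11^6.


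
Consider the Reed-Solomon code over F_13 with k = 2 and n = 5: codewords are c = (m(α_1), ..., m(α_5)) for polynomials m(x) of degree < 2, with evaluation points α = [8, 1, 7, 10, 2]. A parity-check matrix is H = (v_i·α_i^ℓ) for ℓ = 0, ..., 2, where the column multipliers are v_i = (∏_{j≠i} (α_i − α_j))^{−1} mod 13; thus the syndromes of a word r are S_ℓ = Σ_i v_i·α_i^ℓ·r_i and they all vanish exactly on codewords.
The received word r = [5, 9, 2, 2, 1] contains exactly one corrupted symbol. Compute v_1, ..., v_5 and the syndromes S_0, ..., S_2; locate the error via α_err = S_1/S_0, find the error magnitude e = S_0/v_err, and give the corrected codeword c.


S = (11, 12, 6), error at position 3, error magnitude e = 2, c = [5, 9, 0, 2, 1].

Step 1: column multipliers v_i = (∏_{j≠i}(α_i − α_j))^{−1} mod 13.
  i = 1 (α = 8): (8−1)(8−7)(8−10)(8−2) = 7·1·(−2)·6 = −84 ≡ 7, so v_1 = 7^{−1} = 2 (mod 13).
  i = 2 (α = 1): (1−8)(1−7)(1−10)(1−2) = (−7)·(−6)·(−9)·(−1) = 378 ≡ 1, so v_2 = 1^{−1} = 1 (mod 13).
  i = 3 (α = 7): (7−8)(7−1)(7−10)(7−2) = (−1)·6·(−3)·5 = 90 ≡ 12, so v_3 = 12^{−1} = 12 (mod 13).
  i = 4 (α = 10): (10−8)(10−1)(10−7)(10−2) = 2·9·3·8 = 432 ≡ 3, so v_4 = 3^{−1} = 9 (mod 13).
  i = 5 (α = 2): (2−8)(2−1)(2−7)(2−10) = (−6)·1·(−5)·(−8) = −240 ≡ 7, so v_5 = 7^{−1} = 2 (mod 13).
  v = [2, 1, 12, 9, 2].
Step 2: syndromes of r = [5, 9, 2, 2, 1] (all sums mod 13).
  S_0 = Σ v_i r_i = 2·5 + 1·9 + 12·2 + 9·2 + 2·1 = 63 ≡ 11.
  S_1 = Σ v_i α_i r_i = 2·8·5 + 1·1·9 + 12·7·2 + 9·10·2 + 2·2·1 = 441 ≡ 12.
  α_i^2 mod 13 = [12, 1, 10, 9, 4].
  S_2 = Σ v_i α_i^2 r_i = 2·12·5 + 1·1·9 + 12·10·2 + 9·9·2 + 2·4·1 = 539 ≡ 6.
  S = (11, 12, 6) ≠ 0, so r is not a codeword (an error is present).
Step 3: locate the error. For a single error e at position i, S_ℓ = v_i·e·α_i^ℓ, so α_err = S_1/S_0.
  S_0^{−1} = 11^{−1} = 6 (mod 13), so α_err = 12·6 = 72 ≡ 7 = α_3. Error position i = 3.
  Consistency check: S_2/S_1 = 6·12 = 72 ≡ 7 = α_err ✓ (single-error assumption holds).
Step 4: error magnitude e = S_0/v_3 = S_0·∏_{j≠3}(α_3 − α_j) = 11·12 = 132 ≡ 2 (mod 13).
Step 5: correct position 3: c_3 = r_3 − e = 2 − 2 ≡ 0 (mod 13). Hence c = [5, 9, 0, 2, 1].
  Check: interpolating c through the α_i gives m(x) = 4 + 5·x (degree < 2) with m(α_i) = c_i for every i, so c is indeed a codeword.


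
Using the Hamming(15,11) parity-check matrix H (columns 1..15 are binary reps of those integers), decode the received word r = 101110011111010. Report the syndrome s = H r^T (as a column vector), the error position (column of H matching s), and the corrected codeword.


s = (0, 0, 0, 1)^T, error position = 1, corrected codeword c = 001110011111010

Compute s = H r^T mod 2 one row at a time:
  s_1 = 1 + 1 + 1 + 1 + 1 + 0 + 1 + 0 = 6 ≡ 0 (mod 2).
  s_2 = 1 + 1 + 0 + 0 + 1 + 0 + 1 + 0 = 4 ≡ 0 (mod 2).
  s_3 = 0 + 1 + 0 + 0 + 1 + 1 + 1 + 0 = 4 ≡ 0 (mod 2).
  s_4 = 1 + 1 + 1 + 0 + 1 + 1 + 0 + 0 = 5 ≡ 1 (mod 2).
s = (0, 0, 0, 1)^T — this equals column 1 of H (binary 0001), so error is at position 1.
Correct: flip bit 1 of r = 101110011111010 to get c = 001110011111010.


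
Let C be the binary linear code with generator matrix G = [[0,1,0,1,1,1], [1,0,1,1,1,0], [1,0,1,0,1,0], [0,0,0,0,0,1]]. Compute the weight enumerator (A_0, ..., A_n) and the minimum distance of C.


Weight distribution: A_0 = 1, A_1 = 2, A_2 = 2, A_3 = 4, A_4 = 5, A_5 = 2. Minimum distance d = 1.

Enumerate all 2^4 = 16 messages m ∈ F_2^4.
For each, compute codeword c = mG in F_2^6, then tally its weight.
  m = 0000 → c = 000000, weight = 0.
  m = 1000 → c = 010111, weight = 4.
  m = 0100 → c = 101110, weight = 4.
  m = 1100 → c = 111001, weight = 4.
  m = 0010 → c = 101010, weight = 3.
  m = 1010 → c = 111101, weight = 5.
  m = 0110 → c = 000100, weight = 1.
  m = 1110 → c = 010011, weight = 3.
  m = 0001 → c = 000001, weight = 1.
  m = 1001 → c = 010110, weight = 3.
  m = 0101 → c = 101111, weight = 5.
  m = 1101 → c = 111000, weight = 3.
  m = 0011 → c = 101011, weight = 4.
  m = 1011 → c = 111100, weight = 4.
  m = 0111 → c = 000101, weight = 2.
  m = 1111 → c = 010010, weight = 2.
Tally weights:
  weight 0: 1 codewords.
  weight 1: 2 codewords.
  weight 2: 2 codewords.
  weight 3: 4 codewords.
  weight 4: 5 codewords.
  weight 5: 2 codewords.
Minimum distance d = smallest w > 0 with A_w > 0 = 1.
Sanity: Σ A_w = 16 = 2^4 = 16 ✓.
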